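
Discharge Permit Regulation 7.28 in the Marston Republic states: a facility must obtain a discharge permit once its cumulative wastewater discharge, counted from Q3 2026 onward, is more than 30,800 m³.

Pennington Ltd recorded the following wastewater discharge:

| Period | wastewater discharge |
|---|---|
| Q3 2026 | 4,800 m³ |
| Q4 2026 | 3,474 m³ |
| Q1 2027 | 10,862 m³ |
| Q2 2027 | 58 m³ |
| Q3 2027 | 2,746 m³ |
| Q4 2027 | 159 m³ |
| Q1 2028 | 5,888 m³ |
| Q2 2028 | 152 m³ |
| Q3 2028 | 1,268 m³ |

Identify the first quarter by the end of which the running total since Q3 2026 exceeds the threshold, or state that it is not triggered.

Not triggered

Through Q3 2026: 4,800 m³
Through Q4 2026: 8,274 m³
Through Q1 2027: 19,136 m³
Through Q2 2027: 19,194 m³
Through Q3 2027: 21,940 m³
Through Q4 2027: 22,099 m³
Through Q1 2028: 27,987 m³
Through Q2 2028: 28,139 m³
Through Q3 2028: 29,407 m³
Final cumulative total 29,407 m³ ≤ 30,800 m³; the threshold is never exceeded.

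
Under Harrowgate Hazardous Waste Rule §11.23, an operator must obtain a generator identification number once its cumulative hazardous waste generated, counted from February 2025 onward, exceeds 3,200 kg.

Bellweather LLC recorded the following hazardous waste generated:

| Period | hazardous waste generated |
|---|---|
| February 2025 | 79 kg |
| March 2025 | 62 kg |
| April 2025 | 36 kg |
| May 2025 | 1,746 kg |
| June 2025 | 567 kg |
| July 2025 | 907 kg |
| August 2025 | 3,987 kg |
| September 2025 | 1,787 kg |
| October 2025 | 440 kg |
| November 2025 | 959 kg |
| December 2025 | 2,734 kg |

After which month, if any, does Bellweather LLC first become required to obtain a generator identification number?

July 2025

Through February 2025: 79 kg
Through March 2025: 141 kg
Through April 2025: 177 kg
Through May 2025: 1,923 kg
Through June 2025: 2,490 kg
Through July 2025: 3,397 kg ← exceeds threshold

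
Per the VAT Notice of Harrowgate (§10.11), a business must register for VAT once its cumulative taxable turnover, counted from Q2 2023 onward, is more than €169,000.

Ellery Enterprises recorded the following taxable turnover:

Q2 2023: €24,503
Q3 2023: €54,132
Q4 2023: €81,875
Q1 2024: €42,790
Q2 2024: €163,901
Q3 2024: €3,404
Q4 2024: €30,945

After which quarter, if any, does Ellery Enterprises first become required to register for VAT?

Q1 2024

Through Q2 2023: €24,503
Through Q3 2023: €78,635
Through Q4 2023: €160,510
Through Q1 2024: €203,300 ← exceeds threshold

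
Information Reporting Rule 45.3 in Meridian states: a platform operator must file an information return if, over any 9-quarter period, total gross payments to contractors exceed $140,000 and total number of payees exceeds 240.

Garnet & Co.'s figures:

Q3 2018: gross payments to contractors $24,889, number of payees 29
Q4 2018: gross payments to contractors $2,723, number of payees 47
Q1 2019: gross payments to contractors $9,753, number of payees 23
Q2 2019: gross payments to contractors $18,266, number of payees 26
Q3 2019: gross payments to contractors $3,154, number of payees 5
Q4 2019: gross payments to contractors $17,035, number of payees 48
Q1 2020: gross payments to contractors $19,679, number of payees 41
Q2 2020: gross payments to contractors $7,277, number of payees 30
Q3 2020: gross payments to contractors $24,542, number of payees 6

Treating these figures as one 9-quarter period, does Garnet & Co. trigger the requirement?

Total gross payments to contractors: $24,889 + $2,723 + $9,753 + $18,266 + $3,154 + $17,035 + $19,679 + $7,277 + $24,542 = $127,318 (≤ $140,000).
Total number of payees: 29 + 47 + 23 + 26 + 5 + 48 + 41 + 30 + 6 = 255 (> 240).
The test is 'and': the rule requires both, and at least one is not exceeded.

No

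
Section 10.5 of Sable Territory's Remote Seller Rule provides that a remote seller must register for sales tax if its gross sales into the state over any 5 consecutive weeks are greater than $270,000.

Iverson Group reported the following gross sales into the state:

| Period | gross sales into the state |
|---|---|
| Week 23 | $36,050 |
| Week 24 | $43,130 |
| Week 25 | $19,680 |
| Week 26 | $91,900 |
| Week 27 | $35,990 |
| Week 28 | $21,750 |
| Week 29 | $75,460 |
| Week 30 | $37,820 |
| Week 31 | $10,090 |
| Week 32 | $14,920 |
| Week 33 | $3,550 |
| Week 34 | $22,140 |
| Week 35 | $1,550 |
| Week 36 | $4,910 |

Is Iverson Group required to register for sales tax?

Week 23–Week 27: $36,050 + $43,130 + $19,680 + $91,900 + $35,990 = $226,750 (under)
Week 24–Week 28: $43,130 + $19,680 + $91,900 + $35,990 + $21,750 = $212,450 (under)
Week 25–Week 29: $19,680 + $91,900 + $35,990 + $21,750 + $75,460 = $244,780 (under)
Week 26–Week 30: $91,900 + $35,990 + $21,750 + $75,460 + $37,820 = $262,920 (under)
Week 27–Week 31: $35,990 + $21,750 + $75,460 + $37,820 + $10,090 = $181,110 (under)
Week 28–Week 32: $21,750 + $75,460 + $37,820 + $10,090 + $14,920 = $160,040 (under)
Week 29–Week 33: $75,460 + $37,820 + $10,090 + $14,920 + $3,550 = $141,840 (under)
Week 30–Week 34: $37,820 + $10,090 + $14,920 + $3,550 + $22,140 = $88,520 (under)
Week 31–Week 35: $10,090 + $14,920 + $3,550 + $22,140 + $1,550 = $52,250 (under)
Week 32–Week 36: $14,920 + $3,550 + $22,140 + $1,550 + $4,910 = $47,070 (under)
No window exceeds $270,000.

No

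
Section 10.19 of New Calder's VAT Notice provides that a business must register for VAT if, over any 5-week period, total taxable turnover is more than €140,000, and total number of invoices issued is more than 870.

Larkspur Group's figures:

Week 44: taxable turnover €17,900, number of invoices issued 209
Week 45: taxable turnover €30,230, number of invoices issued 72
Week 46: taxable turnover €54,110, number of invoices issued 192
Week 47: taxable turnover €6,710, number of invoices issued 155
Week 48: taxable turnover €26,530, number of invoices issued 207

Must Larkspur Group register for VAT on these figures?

No

Total taxable turnover: €17,900 + €30,230 + €54,110 + €6,710 + €26,530 = €135,480 (≤ €140,000).
Total number of invoices issued: 209 + 72 + 192 + 155 + 207 = 835 (≤ 870).
The test is 'and': the rule requires both, and at least one is not exceeded.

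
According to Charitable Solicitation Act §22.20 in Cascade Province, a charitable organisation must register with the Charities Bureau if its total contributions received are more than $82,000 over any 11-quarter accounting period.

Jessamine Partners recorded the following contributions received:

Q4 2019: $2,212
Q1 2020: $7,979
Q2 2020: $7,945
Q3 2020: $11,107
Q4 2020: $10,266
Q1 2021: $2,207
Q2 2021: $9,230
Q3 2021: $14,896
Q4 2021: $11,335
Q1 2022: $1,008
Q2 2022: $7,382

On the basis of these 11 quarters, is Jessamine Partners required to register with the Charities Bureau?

Total contributions received: $2,212 + $7,979 + $7,945 + $11,107 + $10,266 + $2,207 + $9,230 + $14,896 + $11,335 + $1,008 + $7,382 = $85,567.
$85,567 > $82,000, so the threshold is exceeded.

Yes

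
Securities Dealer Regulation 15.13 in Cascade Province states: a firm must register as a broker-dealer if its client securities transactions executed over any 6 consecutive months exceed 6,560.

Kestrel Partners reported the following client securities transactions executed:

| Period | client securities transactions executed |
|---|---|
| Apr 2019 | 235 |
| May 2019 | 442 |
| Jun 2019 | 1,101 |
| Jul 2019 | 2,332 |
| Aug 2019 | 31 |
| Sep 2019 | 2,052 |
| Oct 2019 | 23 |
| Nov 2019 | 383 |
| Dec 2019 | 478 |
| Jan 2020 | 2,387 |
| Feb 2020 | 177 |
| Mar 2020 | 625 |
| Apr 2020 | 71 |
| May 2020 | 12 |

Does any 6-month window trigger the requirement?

No

Apr 2019–Sep 2019: 235 + 442 + 1,101 + 2,332 + 31 + 2,052 = 6,193 (under)
May 2019–Oct 2019: 442 + 1,101 + 2,332 + 31 + 2,052 + 23 = 5,981 (under)
Jun 2019–Nov 2019: 1,101 + 2,332 + 31 + 2,052 + 23 + 383 = 5,922 (under)
Jul 2019–Dec 2019: 2,332 + 31 + 2,052 + 23 + 383 + 478 = 5,299 (under)
Aug 2019–Jan 2020: 31 + 2,052 + 23 + 383 + 478 + 2,387 = 5,354 (under)
Sep 2019–Feb 2020: 2,052 + 23 + 383 + 478 + 2,387 + 177 = 5,500 (under)
Oct 2019–Mar 2020: 23 + 383 + 478 + 2,387 + 177 + 625 = 4,073 (under)
Nov 2019–Apr 2020: 383 + 478 + 2,387 + 177 + 625 + 71 = 4,121 (under)
Dec 2019–May 2020: 478 + 2,387 + 177 + 625 + 71 + 12 = 3,750 (under)
No window exceeds 6,560.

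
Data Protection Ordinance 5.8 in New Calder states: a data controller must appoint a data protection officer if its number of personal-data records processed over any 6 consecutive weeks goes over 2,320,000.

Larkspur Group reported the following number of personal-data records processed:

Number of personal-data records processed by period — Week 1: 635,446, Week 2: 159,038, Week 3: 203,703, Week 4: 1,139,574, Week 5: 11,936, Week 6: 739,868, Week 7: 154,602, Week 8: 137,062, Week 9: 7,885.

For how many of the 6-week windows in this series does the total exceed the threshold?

Week 1–Week 6: 635,446 + 159,038 + 203,703 + 1,139,574 + 11,936 + 739,868 = 2,889,565 (over)
Week 2–Week 7: 159,038 + 203,703 + 1,139,574 + 11,936 + 739,868 + 154,602 = 2,408,721 (over)
Week 3–Week 8: 203,703 + 1,139,574 + 11,936 + 739,868 + 154,602 + 137,062 = 2,386,745 (over)
Week 4–Week 9: 1,139,574 + 11,936 + 739,868 + 154,602 + 137,062 + 7,885 = 2,190,927 (under)
3 windows exceed the threshold.

3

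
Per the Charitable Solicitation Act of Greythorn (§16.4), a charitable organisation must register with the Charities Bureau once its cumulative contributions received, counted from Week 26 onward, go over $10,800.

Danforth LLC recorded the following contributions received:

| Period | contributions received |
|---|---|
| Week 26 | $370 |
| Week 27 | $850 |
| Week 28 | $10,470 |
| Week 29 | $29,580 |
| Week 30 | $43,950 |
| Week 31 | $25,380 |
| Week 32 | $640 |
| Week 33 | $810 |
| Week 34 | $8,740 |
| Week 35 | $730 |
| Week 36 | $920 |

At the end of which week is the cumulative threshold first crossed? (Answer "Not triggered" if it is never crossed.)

Through Week 26: $370
Through Week 27: $1,220
Through Week 28: $11,690 ← exceeds threshold

Week 28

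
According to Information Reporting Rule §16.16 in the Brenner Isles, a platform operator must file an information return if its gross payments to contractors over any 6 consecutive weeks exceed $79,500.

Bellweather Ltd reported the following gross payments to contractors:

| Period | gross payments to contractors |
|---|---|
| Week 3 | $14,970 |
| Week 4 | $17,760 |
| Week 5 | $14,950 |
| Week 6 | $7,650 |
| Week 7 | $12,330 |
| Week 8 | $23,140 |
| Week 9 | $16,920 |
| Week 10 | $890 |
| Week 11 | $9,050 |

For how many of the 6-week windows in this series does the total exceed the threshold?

2

Week 3–Week 8: $14,970 + $17,760 + $14,950 + $7,650 + $12,330 + $23,140 = $90,800 (over)
Week 4–Week 9: $17,760 + $14,950 + $7,650 + $12,330 + $23,140 + $16,920 = $92,750 (over)
Week 5–Week 10: $14,950 + $7,650 + $12,330 + $23,140 + $16,920 + $890 = $75,880 (under)
Week 6–Week 11: $7,650 + $12,330 + $23,140 + $16,920 + $890 + $9,050 = $69,980 (under)
2 windows exceed the threshold.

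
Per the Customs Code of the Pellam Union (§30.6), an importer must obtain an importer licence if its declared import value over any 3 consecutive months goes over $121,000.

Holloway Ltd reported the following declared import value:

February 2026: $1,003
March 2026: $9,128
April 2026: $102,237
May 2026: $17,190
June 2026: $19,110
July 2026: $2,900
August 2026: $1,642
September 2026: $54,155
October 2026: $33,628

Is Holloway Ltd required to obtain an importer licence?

February 2026–April 2026: $1,003 + $9,128 + $102,237 = $112,368 (under)
March 2026–May 2026: $9,128 + $102,237 + $17,190 = $128,555 (over)
April 2026–June 2026: $102,237 + $17,190 + $19,110 = $138,537 (over)
May 2026–July 2026: $17,190 + $19,110 + $2,900 = $39,200 (under)
June 2026–August 2026: $19,110 + $2,900 + $1,642 = $23,652 (under)
July 2026–September 2026: $2,900 + $1,642 + $54,155 = $58,697 (under)
August 2026–October 2026: $1,642 + $54,155 + $33,628 = $89,425 (under)
At least one window exceeds $121,000.

Yes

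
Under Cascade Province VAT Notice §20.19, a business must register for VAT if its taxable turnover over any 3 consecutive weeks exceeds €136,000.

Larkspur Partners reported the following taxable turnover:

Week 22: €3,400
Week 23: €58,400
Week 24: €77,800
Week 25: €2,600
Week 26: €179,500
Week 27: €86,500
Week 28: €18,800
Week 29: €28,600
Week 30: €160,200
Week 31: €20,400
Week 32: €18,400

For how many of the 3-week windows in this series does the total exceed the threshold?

Week 22–Week 24: €3,400 + €58,400 + €77,800 = €139,600 (over)
Week 23–Week 25: €58,400 + €77,800 + €2,600 = €138,800 (over)
Week 24–Week 26: €77,800 + €2,600 + €179,500 = €259,900 (over)
Week 25–Week 27: €2,600 + €179,500 + €86,500 = €268,600 (over)
Week 26–Week 28: €179,500 + €86,500 + €18,800 = €284,800 (over)
Week 27–Week 29: €86,500 + €18,800 + €28,600 = €133,900 (under)
Week 28–Week 30: €18,800 + €28,600 + €160,200 = €207,600 (over)
Week 29–Week 31: €28,600 + €160,200 + €20,400 = €209,200 (over)
Week 30–Week 32: €160,200 + €20,400 + €18,400 = €199,000 (over)
8 windows exceed the threshold.

8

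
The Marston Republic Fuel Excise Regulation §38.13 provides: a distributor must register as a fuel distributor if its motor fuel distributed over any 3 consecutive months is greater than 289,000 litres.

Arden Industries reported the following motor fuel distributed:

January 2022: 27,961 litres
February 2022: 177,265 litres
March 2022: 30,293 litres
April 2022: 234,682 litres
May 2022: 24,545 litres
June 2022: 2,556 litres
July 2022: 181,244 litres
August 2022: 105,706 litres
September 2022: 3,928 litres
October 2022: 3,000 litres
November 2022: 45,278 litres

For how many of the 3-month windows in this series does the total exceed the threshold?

4

January 2022–March 2022: 27,961 litres + 177,265 litres + 30,293 litres = 235,519 litres (under)
February 2022–April 2022: 177,265 litres + 30,293 litres + 234,682 litres = 442,240 litres (over)
March 2022–May 2022: 30,293 litres + 234,682 litres + 24,545 litres = 289,520 litres (over)
April 2022–June 2022: 234,682 litres + 24,545 litres + 2,556 litres = 261,783 litres (under)
May 2022–July 2022: 24,545 litres + 2,556 litres + 181,244 litres = 208,345 litres (under)
June 2022–August 2022: 2,556 litres + 181,244 litres + 105,706 litres = 289,506 litres (over)
July 2022–September 2022: 181,244 litres + 105,706 litres + 3,928 litres = 290,878 litres (over)
August 2022–October 2022: 105,706 litres + 3,928 litres + 3,000 litres = 112,634 litres (under)
September 2022–November 2022: 3,928 litres + 3,000 litres + 45,278 litres = 52,206 litres (under)
4 windows exceed the threshold.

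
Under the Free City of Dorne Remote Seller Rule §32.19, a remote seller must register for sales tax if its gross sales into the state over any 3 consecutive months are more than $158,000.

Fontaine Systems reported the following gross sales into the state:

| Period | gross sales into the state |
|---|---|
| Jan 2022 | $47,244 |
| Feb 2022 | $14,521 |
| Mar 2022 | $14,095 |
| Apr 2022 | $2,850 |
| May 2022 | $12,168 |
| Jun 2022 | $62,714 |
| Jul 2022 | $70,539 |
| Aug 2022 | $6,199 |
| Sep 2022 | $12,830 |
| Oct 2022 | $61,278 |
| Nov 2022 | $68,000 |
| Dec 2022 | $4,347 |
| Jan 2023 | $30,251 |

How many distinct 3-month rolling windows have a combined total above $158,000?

Jan 2022–Mar 2022: $47,244 + $14,521 + $14,095 = $75,860 (under)
Feb 2022–Apr 2022: $14,521 + $14,095 + $2,850 = $31,466 (under)
Mar 2022–May 2022: $14,095 + $2,850 + $12,168 = $29,113 (under)
Apr 2022–Jun 2022: $2,850 + $12,168 + $62,714 = $77,732 (under)
May 2022–Jul 2022: $12,168 + $62,714 + $70,539 = $145,421 (under)
Jun 2022–Aug 2022: $62,714 + $70,539 + $6,199 = $139,452 (under)
Jul 2022–Sep 2022: $70,539 + $6,199 + $12,830 = $89,568 (under)
Aug 2022–Oct 2022: $6,199 + $12,830 + $61,278 = $80,307 (under)
Sep 2022–Nov 2022: $12,830 + $61,278 + $68,000 = $142,108 (under)
Oct 2022–Dec 2022: $61,278 + $68,000 + $4,347 = $133,625 (under)
Nov 2022–Jan 2023: $68,000 + $4,347 + $30,251 = $102,598 (under)
0 windows exceed the threshold.

0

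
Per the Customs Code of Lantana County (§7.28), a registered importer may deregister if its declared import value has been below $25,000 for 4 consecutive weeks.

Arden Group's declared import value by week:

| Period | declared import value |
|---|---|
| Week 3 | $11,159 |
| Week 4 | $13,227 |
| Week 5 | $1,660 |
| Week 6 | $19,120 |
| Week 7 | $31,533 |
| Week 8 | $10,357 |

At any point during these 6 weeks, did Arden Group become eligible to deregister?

Yes

Weeks below $25,000: Week 3, Week 4, Week 5, Week 6, Week 8.
Longest run of consecutive weeks below the threshold: 4.
4 ≥ 4, so Arden Group became eligible.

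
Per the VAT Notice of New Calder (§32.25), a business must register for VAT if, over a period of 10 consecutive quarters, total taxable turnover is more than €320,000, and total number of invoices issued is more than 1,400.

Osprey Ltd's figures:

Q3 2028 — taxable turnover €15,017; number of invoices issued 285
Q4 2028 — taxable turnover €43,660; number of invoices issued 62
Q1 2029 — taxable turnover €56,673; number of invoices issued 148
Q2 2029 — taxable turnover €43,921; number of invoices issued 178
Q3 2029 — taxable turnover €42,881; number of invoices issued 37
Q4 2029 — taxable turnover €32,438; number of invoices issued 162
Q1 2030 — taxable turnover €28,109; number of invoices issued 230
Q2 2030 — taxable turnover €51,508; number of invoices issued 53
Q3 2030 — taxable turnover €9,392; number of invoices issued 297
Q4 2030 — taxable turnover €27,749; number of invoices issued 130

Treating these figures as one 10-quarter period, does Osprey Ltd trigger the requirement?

Total taxable turnover: €15,017 + €43,660 + €56,673 + €43,921 + €42,881 + €32,438 + €28,109 + €51,508 + €9,392 + €27,749 = €351,348 (> €320,000).
Total number of invoices issued: 285 + 62 + 148 + 178 + 37 + 162 + 230 + 53 + 297 + 130 = 1,582 (> 1,400).
The test is 'and': both thresholds are exceeded.

Yes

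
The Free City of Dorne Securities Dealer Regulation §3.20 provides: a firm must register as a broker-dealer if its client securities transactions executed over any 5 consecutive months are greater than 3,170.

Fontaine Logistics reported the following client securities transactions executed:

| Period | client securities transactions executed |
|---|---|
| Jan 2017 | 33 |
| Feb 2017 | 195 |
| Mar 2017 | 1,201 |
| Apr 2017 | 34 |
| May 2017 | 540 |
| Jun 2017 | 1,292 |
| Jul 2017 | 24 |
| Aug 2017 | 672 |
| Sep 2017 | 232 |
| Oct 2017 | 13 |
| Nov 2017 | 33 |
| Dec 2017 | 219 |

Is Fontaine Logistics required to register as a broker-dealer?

Jan 2017–May 2017: 33 + 195 + 1,201 + 34 + 540 = 2,003 (under)
Feb 2017–Jun 2017: 195 + 1,201 + 34 + 540 + 1,292 = 3,262 (over)
Mar 2017–Jul 2017: 1,201 + 34 + 540 + 1,292 + 24 = 3,091 (under)
Apr 2017–Aug 2017: 34 + 540 + 1,292 + 24 + 672 = 2,562 (under)
May 2017–Sep 2017: 540 + 1,292 + 24 + 672 + 232 = 2,760 (under)
Jun 2017–Oct 2017: 1,292 + 24 + 672 + 232 + 13 = 2,233 (under)
Jul 2017–Nov 2017: 24 + 672 + 232 + 13 + 33 = 974 (under)
Aug 2017–Dec 2017: 672 + 232 + 13 + 33 + 219 = 1,169 (under)
At least one window exceeds 3,170.

Yes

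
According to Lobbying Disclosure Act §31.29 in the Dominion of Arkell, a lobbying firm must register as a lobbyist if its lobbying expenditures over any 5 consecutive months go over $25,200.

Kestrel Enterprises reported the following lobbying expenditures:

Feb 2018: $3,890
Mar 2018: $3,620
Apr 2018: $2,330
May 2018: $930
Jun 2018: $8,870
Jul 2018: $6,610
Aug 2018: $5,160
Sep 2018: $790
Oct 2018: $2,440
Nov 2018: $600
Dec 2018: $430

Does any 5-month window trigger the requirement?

No

Feb 2018–Jun 2018: $3,890 + $3,620 + $2,330 + $930 + $8,870 = $19,640 (under)
Mar 2018–Jul 2018: $3,620 + $2,330 + $930 + $8,870 + $6,610 = $22,360 (under)
Apr 2018–Aug 2018: $2,330 + $930 + $8,870 + $6,610 + $5,160 = $23,900 (under)
May 2018–Sep 2018: $930 + $8,870 + $6,610 + $5,160 + $790 = $22,360 (under)
Jun 2018–Oct 2018: $8,870 + $6,610 + $5,160 + $790 + $2,440 = $23,870 (under)
Jul 2018–Nov 2018: $6,610 + $5,160 + $790 + $2,440 + $600 = $15,600 (under)
Aug 2018–Dec 2018: $5,160 + $790 + $2,440 + $600 + $430 = $9,420 (under)
No window exceeds $25,200.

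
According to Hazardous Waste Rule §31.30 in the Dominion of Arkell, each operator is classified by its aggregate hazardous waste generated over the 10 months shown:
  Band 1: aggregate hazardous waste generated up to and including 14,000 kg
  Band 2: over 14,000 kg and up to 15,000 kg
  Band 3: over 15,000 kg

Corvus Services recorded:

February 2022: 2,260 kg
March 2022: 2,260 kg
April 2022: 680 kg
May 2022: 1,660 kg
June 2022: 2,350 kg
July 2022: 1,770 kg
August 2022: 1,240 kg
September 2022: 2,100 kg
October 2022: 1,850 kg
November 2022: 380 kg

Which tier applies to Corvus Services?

Band 3

Aggregate hazardous waste generated: 2,260 kg + 2,260 kg + 680 kg + 1,660 kg + 2,350 kg + 1,770 kg + 1,240 kg + 2,100 kg + 1,850 kg + 380 kg = 16,550 kg.
16,550 kg > 15,000 kg, so Band 3 applies.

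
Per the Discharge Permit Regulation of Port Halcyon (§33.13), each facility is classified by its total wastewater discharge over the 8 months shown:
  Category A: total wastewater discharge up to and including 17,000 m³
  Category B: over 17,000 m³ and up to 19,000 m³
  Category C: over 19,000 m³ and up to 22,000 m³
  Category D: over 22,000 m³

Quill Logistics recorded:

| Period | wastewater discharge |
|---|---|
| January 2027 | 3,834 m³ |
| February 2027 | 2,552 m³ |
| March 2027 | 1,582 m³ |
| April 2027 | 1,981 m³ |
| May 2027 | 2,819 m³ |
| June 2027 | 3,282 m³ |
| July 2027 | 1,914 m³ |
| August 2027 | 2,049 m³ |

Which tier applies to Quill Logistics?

Total wastewater discharge: 3,834 m³ + 2,552 m³ + 1,582 m³ + 1,981 m³ + 2,819 m³ + 3,282 m³ + 1,914 m³ + 2,049 m³ = 20,013 m³.
19,000 m³ < 20,013 m³ ≤ 22,000 m³, so Category C applies.

Category C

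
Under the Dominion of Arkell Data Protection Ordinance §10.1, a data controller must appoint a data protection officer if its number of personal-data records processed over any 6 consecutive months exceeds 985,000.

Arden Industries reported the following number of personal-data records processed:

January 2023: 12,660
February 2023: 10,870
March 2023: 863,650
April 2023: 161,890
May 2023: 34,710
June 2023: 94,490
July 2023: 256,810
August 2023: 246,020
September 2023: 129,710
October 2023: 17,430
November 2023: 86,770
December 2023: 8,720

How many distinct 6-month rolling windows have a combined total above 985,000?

3

January 2023–June 2023: 12,660 + 10,870 + 863,650 + 161,890 + 34,710 + 94,490 = 1,178,270 (over)
February 2023–July 2023: 10,870 + 863,650 + 161,890 + 34,710 + 94,490 + 256,810 = 1,422,420 (over)
March 2023–August 2023: 863,650 + 161,890 + 34,710 + 94,490 + 256,810 + 246,020 = 1,657,570 (over)
April 2023–September 2023: 161,890 + 34,710 + 94,490 + 256,810 + 246,020 + 129,710 = 923,630 (under)
May 2023–October 2023: 34,710 + 94,490 + 256,810 + 246,020 + 129,710 + 17,430 = 779,170 (under)
June 2023–November 2023: 94,490 + 256,810 + 246,020 + 129,710 + 17,430 + 86,770 = 831,230 (under)
July 2023–December 2023: 256,810 + 246,020 + 129,710 + 17,430 + 86,770 + 8,720 = 745,460 (under)
3 windows exceed the threshold.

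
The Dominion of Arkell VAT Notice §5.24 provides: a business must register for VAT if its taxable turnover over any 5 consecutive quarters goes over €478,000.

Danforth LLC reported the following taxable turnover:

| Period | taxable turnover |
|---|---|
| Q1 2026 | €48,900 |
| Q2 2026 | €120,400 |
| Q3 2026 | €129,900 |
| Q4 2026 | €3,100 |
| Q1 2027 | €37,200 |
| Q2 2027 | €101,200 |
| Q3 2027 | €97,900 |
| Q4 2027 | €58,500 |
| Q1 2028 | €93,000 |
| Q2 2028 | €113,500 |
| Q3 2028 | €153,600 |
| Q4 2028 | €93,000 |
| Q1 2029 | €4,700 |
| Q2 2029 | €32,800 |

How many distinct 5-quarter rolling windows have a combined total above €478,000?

2

Q1 2026–Q1 2027: €48,900 + €120,400 + €129,900 + €3,100 + €37,200 = €339,500 (under)
Q2 2026–Q2 2027: €120,400 + €129,900 + €3,100 + €37,200 + €101,200 = €391,800 (under)
Q3 2026–Q3 2027: €129,900 + €3,100 + €37,200 + €101,200 + €97,900 = €369,300 (under)
Q4 2026–Q4 2027: €3,100 + €37,200 + €101,200 + €97,900 + €58,500 = €297,900 (under)
Q1 2027–Q1 2028: €37,200 + €101,200 + €97,900 + €58,500 + €93,000 = €387,800 (under)
Q2 2027–Q2 2028: €101,200 + €97,900 + €58,500 + €93,000 + €113,500 = €464,100 (under)
Q3 2027–Q3 2028: €97,900 + €58,500 + €93,000 + €113,500 + €153,600 = €516,500 (over)
Q4 2027–Q4 2028: €58,500 + €93,000 + €113,500 + €153,600 + €93,000 = €511,600 (over)
Q1 2028–Q1 2029: €93,000 + €113,500 + €153,600 + €93,000 + €4,700 = €457,800 (under)
Q2 2028–Q2 2029: €113,500 + €153,600 + €93,000 + €4,700 + €32,800 = €397,600 (under)
2 windows exceed the threshold.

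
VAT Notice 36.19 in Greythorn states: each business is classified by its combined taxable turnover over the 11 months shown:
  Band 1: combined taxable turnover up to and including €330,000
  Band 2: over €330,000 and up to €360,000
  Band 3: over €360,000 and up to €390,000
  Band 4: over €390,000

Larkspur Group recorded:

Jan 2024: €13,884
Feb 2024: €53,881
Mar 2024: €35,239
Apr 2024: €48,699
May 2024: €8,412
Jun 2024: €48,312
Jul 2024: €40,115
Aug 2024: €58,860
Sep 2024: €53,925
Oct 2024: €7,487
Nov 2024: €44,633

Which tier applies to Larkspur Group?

Combined taxable turnover: €13,884 + €53,881 + €35,239 + €48,699 + €8,412 + €48,312 + €40,115 + €58,860 + €53,925 + €7,487 + €44,633 = €413,447.
€413,447 > €390,000, so Band 4 applies.

Band 4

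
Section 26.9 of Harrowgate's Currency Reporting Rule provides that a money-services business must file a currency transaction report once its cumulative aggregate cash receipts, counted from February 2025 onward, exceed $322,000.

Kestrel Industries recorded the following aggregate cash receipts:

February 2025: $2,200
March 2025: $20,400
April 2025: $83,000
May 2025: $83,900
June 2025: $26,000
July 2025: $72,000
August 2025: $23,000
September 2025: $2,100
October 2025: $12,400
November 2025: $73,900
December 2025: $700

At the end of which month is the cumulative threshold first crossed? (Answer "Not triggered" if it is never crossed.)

October 2025

Through February 2025: $2,200
Through March 2025: $22,600
Through April 2025: $105,600
Through May 2025: $189,500
Through June 2025: $215,500
Through July 2025: $287,500
Through August 2025: $310,500
Through September 2025: $312,600
Through October 2025: $325,000 ← exceeds threshold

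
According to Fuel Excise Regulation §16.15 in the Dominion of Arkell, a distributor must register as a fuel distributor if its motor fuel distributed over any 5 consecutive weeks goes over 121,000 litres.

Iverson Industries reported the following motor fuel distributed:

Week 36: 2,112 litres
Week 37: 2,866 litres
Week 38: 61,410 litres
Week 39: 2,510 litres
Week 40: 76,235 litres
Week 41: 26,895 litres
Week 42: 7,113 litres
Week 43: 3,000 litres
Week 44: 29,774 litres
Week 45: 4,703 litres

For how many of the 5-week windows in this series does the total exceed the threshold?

4

Week 36–Week 40: 2,112 litres + 2,866 litres + 61,410 litres + 2,510 litres + 76,235 litres = 145,133 litres (over)
Week 37–Week 41: 2,866 litres + 61,410 litres + 2,510 litres + 76,235 litres + 26,895 litres = 169,916 litres (over)
Week 38–Week 42: 61,410 litres + 2,510 litres + 76,235 litres + 26,895 litres + 7,113 litres = 174,163 litres (over)
Week 39–Week 43: 2,510 litres + 76,235 litres + 26,895 litres + 7,113 litres + 3,000 litres = 115,753 litres (under)
Week 40–Week 44: 76,235 litres + 26,895 litres + 7,113 litres + 3,000 litres + 29,774 litres = 143,017 litres (over)
Week 41–Week 45: 26,895 litres + 7,113 litres + 3,000 litres + 29,774 litres + 4,703 litres = 71,485 litres (under)
4 windows exceed the threshold.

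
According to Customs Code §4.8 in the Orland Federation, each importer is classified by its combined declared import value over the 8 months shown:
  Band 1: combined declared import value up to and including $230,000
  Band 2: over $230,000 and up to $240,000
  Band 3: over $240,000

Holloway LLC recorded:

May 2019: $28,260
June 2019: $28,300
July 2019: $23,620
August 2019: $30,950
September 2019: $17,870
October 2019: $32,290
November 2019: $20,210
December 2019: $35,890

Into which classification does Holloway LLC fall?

Combined declared import value: $28,260 + $28,300 + $23,620 + $30,950 + $17,870 + $32,290 + $20,210 + $35,890 = $217,390.
$217,390 ≤ $230,000, so Band 1 applies.

Band 1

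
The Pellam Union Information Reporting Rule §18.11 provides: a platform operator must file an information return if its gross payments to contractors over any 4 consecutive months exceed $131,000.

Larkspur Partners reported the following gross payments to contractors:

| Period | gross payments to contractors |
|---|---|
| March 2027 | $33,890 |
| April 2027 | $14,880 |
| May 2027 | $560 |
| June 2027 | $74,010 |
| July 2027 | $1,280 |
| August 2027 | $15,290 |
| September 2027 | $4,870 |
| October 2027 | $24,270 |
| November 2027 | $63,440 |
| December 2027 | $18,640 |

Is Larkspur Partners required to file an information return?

No

March 2027–June 2027: $33,890 + $14,880 + $560 + $74,010 = $123,340 (under)
April 2027–July 2027: $14,880 + $560 + $74,010 + $1,280 = $90,730 (under)
May 2027–August 2027: $560 + $74,010 + $1,280 + $15,290 = $91,140 (under)
June 2027–September 2027: $74,010 + $1,280 + $15,290 + $4,870 = $95,450 (under)
July 2027–October 2027: $1,280 + $15,290 + $4,870 + $24,270 = $45,710 (under)
August 2027–November 2027: $15,290 + $4,870 + $24,270 + $63,440 = $107,870 (under)
September 2027–December 2027: $4,870 + $24,270 + $63,440 + $18,640 = $111,220 (under)
No window exceeds $131,000.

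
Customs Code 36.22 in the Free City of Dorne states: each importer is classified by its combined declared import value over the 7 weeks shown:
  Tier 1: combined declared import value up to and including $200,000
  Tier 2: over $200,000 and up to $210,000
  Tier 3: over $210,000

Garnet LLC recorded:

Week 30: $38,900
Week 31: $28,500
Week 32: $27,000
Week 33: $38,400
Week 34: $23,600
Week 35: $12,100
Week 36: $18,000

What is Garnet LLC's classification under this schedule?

Tier 1

Combined declared import value: $38,900 + $28,500 + $27,000 + $38,400 + $23,600 + $12,100 + $18,000 = $186,500.
$186,500 ≤ $200,000, so Tier 1 applies.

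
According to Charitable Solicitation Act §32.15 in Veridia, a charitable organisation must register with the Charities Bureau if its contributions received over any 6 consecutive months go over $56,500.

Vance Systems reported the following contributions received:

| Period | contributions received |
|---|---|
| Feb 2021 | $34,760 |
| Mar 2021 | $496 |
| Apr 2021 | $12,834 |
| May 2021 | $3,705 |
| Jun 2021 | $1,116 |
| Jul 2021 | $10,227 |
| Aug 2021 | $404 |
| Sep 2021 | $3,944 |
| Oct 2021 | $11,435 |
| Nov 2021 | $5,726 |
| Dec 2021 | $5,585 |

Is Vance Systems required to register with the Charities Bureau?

Feb 2021–Jul 2021: $34,760 + $496 + $12,834 + $3,705 + $1,116 + $10,227 = $63,138 (over)
Mar 2021–Aug 2021: $496 + $12,834 + $3,705 + $1,116 + $10,227 + $404 = $28,782 (under)
Apr 2021–Sep 2021: $12,834 + $3,705 + $1,116 + $10,227 + $404 + $3,944 = $32,230 (under)
May 2021–Oct 2021: $3,705 + $1,116 + $10,227 + $404 + $3,944 + $11,435 = $30,831 (under)
Jun 2021–Nov 2021: $1,116 + $10,227 + $404 + $3,944 + $11,435 + $5,726 = $32,852 (under)
Jul 2021–Dec 2021: $10,227 + $404 + $3,944 + $11,435 + $5,726 + $5,585 = $37,321 (under)
At least one window exceeds $56,500.

Yes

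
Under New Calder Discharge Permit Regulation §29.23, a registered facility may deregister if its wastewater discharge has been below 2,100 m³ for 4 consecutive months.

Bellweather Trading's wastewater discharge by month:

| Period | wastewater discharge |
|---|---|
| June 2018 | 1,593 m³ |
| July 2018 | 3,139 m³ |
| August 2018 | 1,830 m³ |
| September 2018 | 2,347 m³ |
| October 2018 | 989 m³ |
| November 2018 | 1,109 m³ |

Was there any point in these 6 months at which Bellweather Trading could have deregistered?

Months below 2,100 m³: June 2018, August 2018, October 2018, November 2018.
Longest run of consecutive months below the threshold: 2.
2 < 4, so Bellweather Trading never became eligible.

No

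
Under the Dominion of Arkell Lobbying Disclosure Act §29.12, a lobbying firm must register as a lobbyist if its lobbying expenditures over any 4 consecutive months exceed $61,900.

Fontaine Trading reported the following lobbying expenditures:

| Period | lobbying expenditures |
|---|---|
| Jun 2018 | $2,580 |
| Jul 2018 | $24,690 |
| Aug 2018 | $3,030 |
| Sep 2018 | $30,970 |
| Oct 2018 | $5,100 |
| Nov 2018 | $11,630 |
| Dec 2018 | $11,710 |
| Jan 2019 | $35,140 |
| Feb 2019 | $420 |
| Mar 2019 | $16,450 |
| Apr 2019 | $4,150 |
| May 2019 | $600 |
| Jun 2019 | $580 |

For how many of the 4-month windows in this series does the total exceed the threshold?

3

Jun 2018–Sep 2018: $2,580 + $24,690 + $3,030 + $30,970 = $61,270 (under)
Jul 2018–Oct 2018: $24,690 + $3,030 + $30,970 + $5,100 = $63,790 (over)
Aug 2018–Nov 2018: $3,030 + $30,970 + $5,100 + $11,630 = $50,730 (under)
Sep 2018–Dec 2018: $30,970 + $5,100 + $11,630 + $11,710 = $59,410 (under)
Oct 2018–Jan 2019: $5,100 + $11,630 + $11,710 + $35,140 = $63,580 (over)
Nov 2018–Feb 2019: $11,630 + $11,710 + $35,140 + $420 = $58,900 (under)
Dec 2018–Mar 2019: $11,710 + $35,140 + $420 + $16,450 = $63,720 (over)
Jan 2019–Apr 2019: $35,140 + $420 + $16,450 + $4,150 = $56,160 (under)
Feb 2019–May 2019: $420 + $16,450 + $4,150 + $600 = $21,620 (under)
Mar 2019–Jun 2019: $16,450 + $4,150 + $600 + $580 = $21,780 (under)
3 windows exceed the threshold.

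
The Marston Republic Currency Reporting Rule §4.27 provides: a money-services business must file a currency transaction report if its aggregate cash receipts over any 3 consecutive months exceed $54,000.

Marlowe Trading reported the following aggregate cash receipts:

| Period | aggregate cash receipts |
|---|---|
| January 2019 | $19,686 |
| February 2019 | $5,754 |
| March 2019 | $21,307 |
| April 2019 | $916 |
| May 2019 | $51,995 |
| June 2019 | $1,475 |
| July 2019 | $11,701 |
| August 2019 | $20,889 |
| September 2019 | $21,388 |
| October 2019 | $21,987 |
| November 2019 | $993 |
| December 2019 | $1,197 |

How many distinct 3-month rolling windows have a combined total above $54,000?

4

January 2019–March 2019: $19,686 + $5,754 + $21,307 = $46,747 (under)
February 2019–April 2019: $5,754 + $21,307 + $916 = $27,977 (under)
March 2019–May 2019: $21,307 + $916 + $51,995 = $74,218 (over)
April 2019–June 2019: $916 + $51,995 + $1,475 = $54,386 (over)
May 2019–July 2019: $51,995 + $1,475 + $11,701 = $65,171 (over)
June 2019–August 2019: $1,475 + $11,701 + $20,889 = $34,065 (under)
July 2019–September 2019: $11,701 + $20,889 + $21,388 = $53,978 (under)
August 2019–October 2019: $20,889 + $21,388 + $21,987 = $64,264 (over)
September 2019–November 2019: $21,388 + $21,987 + $993 = $44,368 (under)
October 2019–December 2019: $21,987 + $993 + $1,197 = $24,177 (under)
4 windows exceed the threshold.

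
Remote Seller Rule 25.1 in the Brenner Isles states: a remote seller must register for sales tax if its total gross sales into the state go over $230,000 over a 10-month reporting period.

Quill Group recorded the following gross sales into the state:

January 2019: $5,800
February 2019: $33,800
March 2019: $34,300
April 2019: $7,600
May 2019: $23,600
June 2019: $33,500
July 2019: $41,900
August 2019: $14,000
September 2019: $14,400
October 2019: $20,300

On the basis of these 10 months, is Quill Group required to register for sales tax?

Total gross sales into the state: $5,800 + $33,800 + $34,300 + $7,600 + $23,600 + $33,500 + $41,900 + $14,000 + $14,400 + $20,300 = $229,200.
$229,200 ≤ $230,000, so the threshold is not exceeded.

No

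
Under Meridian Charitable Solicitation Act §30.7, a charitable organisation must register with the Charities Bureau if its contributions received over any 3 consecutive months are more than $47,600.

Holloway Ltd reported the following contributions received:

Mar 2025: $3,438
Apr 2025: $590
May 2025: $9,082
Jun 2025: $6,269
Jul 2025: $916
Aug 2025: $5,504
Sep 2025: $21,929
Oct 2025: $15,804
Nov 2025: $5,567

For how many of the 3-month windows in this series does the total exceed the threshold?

0

Mar 2025–May 2025: $3,438 + $590 + $9,082 = $13,110 (under)
Apr 2025–Jun 2025: $590 + $9,082 + $6,269 = $15,941 (under)
May 2025–Jul 2025: $9,082 + $6,269 + $916 = $16,267 (under)
Jun 2025–Aug 2025: $6,269 + $916 + $5,504 = $12,689 (under)
Jul 2025–Sep 2025: $916 + $5,504 + $21,929 = $28,349 (under)
Aug 2025–Oct 2025: $5,504 + $21,929 + $15,804 = $43,237 (under)
Sep 2025–Nov 2025: $21,929 + $15,804 + $5,567 = $43,300 (under)
0 windows exceed the threshold.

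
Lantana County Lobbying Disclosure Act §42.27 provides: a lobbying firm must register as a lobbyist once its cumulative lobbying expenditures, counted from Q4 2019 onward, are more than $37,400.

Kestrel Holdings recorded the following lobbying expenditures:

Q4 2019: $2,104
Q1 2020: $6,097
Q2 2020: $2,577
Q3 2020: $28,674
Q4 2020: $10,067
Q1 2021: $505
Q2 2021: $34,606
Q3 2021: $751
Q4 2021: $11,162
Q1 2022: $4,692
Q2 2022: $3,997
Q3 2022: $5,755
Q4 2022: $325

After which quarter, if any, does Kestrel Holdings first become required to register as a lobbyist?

Q3 2020

Through Q4 2019: $2,104
Through Q1 2020: $8,201
Through Q2 2020: $10,778
Through Q3 2020: $39,452 ← exceeds threshold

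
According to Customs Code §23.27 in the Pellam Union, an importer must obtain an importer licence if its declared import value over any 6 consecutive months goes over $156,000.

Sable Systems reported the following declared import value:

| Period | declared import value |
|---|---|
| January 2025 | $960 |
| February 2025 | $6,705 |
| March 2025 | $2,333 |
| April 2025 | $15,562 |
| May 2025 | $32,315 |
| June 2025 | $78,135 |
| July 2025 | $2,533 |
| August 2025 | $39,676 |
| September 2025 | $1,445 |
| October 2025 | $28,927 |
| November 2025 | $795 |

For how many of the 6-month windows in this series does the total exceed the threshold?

January 2025–June 2025: $960 + $6,705 + $2,333 + $15,562 + $32,315 + $78,135 = $136,010 (under)
February 2025–July 2025: $6,705 + $2,333 + $15,562 + $32,315 + $78,135 + $2,533 = $137,583 (under)
March 2025–August 2025: $2,333 + $15,562 + $32,315 + $78,135 + $2,533 + $39,676 = $170,554 (over)
April 2025–September 2025: $15,562 + $32,315 + $78,135 + $2,533 + $39,676 + $1,445 = $169,666 (over)
May 2025–October 2025: $32,315 + $78,135 + $2,533 + $39,676 + $1,445 + $28,927 = $183,031 (over)
June 2025–November 2025: $78,135 + $2,533 + $39,676 + $1,445 + $28,927 + $795 = $151,511 (under)
3 windows exceed the threshold.

3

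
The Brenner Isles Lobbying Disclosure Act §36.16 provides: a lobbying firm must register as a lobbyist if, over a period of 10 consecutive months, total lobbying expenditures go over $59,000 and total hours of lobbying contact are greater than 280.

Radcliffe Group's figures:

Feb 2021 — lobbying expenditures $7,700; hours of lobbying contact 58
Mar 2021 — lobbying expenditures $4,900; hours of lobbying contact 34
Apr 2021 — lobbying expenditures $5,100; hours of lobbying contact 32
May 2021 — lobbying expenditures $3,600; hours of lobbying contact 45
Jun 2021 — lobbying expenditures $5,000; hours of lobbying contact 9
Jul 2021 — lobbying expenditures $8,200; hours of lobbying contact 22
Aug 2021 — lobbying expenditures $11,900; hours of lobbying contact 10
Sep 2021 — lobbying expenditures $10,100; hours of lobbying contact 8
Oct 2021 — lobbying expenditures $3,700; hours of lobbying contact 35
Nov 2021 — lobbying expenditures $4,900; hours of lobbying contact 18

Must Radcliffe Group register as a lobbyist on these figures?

Total lobbying expenditures: $7,700 + $4,900 + $5,100 + $3,600 + $5,000 + $8,200 + $11,900 + $10,100 + $3,700 + $4,900 = $65,100 (> $59,000).
Total hours of lobbying contact: 58 + 34 + 32 + 45 + 9 + 22 + 10 + 8 + 35 + 18 = 271 (≤ 280).
The test is 'and': the rule requires both, and at least one is not exceeded.

No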